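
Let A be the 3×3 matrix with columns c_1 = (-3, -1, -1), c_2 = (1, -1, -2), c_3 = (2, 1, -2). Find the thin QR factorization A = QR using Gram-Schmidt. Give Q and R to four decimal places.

c_1 = (-3, -1, -1); ‖c_1‖ = 3.3166, so e_1 = (-0.9045, -0.3015, -0.3015).
e_1·c_2 = (-0.9045)·1 + (-0.3015)·(-1) + (-0.3015)·(-2) = 0.0000.
u_2 = c_2 + 0.0000·e_1 = (1.0000, -1.0000, -2.0000).
‖u_2‖ = 2.4495, so e_2 = (0.4082, -0.4082, -0.8165).
e_1·c_3 = (-0.9045)·2 + (-0.3015)·1 + (-0.3015)·(-2) = -1.5076; e_2·c_3 = 0.4082·2 + (-0.4082)·1 + (-0.8165)·(-2) = 2.0412.
u_3 = c_3 + 1.5076·e_1 − 2.0412·e_2 = (-0.1970, 1.3788, -0.7879).
‖u_3‖ = 1.6002, so e_3 = (-0.1231, 0.8616, -0.4924).

Q = [[-0.9045, 0.4082, -0.1231], [-0.3015, -0.4082, 0.8616], [-0.3015, -0.8165, -0.4924]], R = [[3.3166, 0.0000, -1.5076], [0.0000, 2.4495, 2.0412], [0.0000, 0.0000, 1.6002]]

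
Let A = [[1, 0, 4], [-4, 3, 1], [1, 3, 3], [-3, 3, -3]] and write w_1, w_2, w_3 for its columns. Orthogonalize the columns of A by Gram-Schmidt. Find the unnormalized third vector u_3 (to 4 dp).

u_3 = (3.0667, 2.5333, -0.1333, -2.4000)

q_1 = w_1/‖w_1‖ = (1, -4, 1, -3)/5.1962 = (0.1925, -0.7698, 0.1925, -0.5774).
r_{12} = q_1·w_2 = -3.4641.
u_2 = w_2 + 3.4641·q_1 = (0.6667, 0.3333, 3.6667, 1.0000).
‖u_2‖ = 3.8730, so q_2 = (0.1721, 0.0861, 0.9467, 0.2582).
r_{13} = q_1·w_3 = 2.3094; r_{23} = q_2·w_3 = 2.8402.
u_3 = w_3 − 2.3094·q_1 − 2.8402·q_2 = (3.0667, 2.5333, -0.1333, -2.4000).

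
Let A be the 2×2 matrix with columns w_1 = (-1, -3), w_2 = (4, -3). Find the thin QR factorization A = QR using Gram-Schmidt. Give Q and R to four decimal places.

Q = [[-0.3162, 0.9487], [-0.9487, -0.3162]], R = [[3.1623, 1.5811], [0.0000, 4.7434]]

w_1 = (-1, -3); ‖w_1‖ = 3.1623, so q_1 = (-0.3162, -0.9487).
q_1·w_2 = (-0.3162)·4 + (-0.9487)·(-3) = 1.5811.
u_2 = w_2 − 1.5811·q_1 = (4.5000, -1.5000).
‖u_2‖ = 4.7434, so q_2 = (0.9487, -0.3162).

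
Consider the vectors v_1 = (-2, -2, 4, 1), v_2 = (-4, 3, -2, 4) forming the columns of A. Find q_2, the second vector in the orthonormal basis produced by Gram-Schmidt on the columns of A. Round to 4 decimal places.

v_1 = (-2, -2, 4, 1); ‖v_1‖ = 5.0000, so q_1 = (-0.4000, -0.4000, 0.8000, 0.2000).
q_1·v_2 = (-0.4000)·(-4) + (-0.4000)·3 + 0.8000·(-2) + 0.2000·4 = -0.4000.
u_2 = v_2 + 0.4000·q_1 = (-4.1600, 2.8400, -1.6800, 4.0800).
‖u_2‖ = 6.6963, so q_2 = (-0.6212, 0.4241, -0.2509, 0.6093).

q_2 = (-0.6212, 0.4241, -0.2509, 0.6093)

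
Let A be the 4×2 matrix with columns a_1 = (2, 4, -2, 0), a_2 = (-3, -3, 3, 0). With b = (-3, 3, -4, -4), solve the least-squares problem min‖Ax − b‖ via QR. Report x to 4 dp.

x = (1.2500, 0.6667)

a_1 = (2, 4, -2, 0); ‖a_1‖ = 4.8990, so e_1 = (0.4082, 0.8165, -0.4082, 0.0000).
e_1·a_2 = 0.4082·(-3) + 0.8165·(-3) + (-0.4082)·3 + 0.0000·0 = -4.8990.
u_2 = a_2 + 4.8990·e_1 = (-1.0000, 1.0000, 1.0000, 0.0000).
‖u_2‖ = 1.7321, so e_2 = (-0.5774, 0.5774, 0.5774, 0.0000).
Qᵀb = (2.8577, 1.1547).
Back-substitute: x_2 = 1.1547/1.7321 = 0.6667.
x_1 = (2.8577 + 4.8990·0.6667)/4.8990 = 1.2500.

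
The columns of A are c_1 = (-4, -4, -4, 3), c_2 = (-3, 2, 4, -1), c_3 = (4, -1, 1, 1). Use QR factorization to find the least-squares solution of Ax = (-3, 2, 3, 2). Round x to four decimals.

c_1 = (-4, -4, -4, 3); ‖c_1‖ = 7.5498, so q_1 = (-0.5298, -0.5298, -0.5298, 0.3974).
q_1·c_2 = (-0.5298)·(-3) + (-0.5298)·2 + (-0.5298)·4 + 0.3974·(-1) = -1.9868.
u_2 = c_2 + 1.9868·q_1 = (-4.0526, 0.9474, 2.9474, -0.2105).
‖u_2‖ = 5.1042, so q_2 = (-0.7940, 0.1856, 0.5774, -0.0412).
q_1·c_3 = (-0.5298)·4 + (-0.5298)·(-1) + (-0.5298)·1 + 0.3974·1 = -1.7219; q_2·c_3 = (-0.7940)·4 + 0.1856·(-1) + 0.5774·1 + (-0.0412)·1 = -2.8253.
u_3 = c_3 + 1.7219·q_1 + 2.8253·q_2 = (0.8444, -1.3879, 1.7192, 1.5677).
‖u_3‖ = 2.8377, so q_3 = (0.2976, -0.4891, 0.6058, 0.5524).
Qᵀb = (-0.2649, 4.4030, 1.0515).
Back-substitute: x_3 = 1.0515/2.8377 = 0.3705.
x_2 = (4.4030 + 2.8253·0.3705)/5.1042 = 1.0677.
x_1 = (-0.2649 + 1.9868·1.0677 + 1.7219·0.3705)/7.5498 = 0.3304.

x = (0.3304, 1.0677, 0.3705)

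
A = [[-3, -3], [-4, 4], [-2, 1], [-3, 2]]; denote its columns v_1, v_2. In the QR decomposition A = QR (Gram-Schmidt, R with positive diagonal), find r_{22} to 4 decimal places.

r_{22} = 4.9070

v_1 = (-3, -4, -2, -3); ‖v_1‖ = 6.1644, so e_1 = (-0.4867, -0.6489, -0.3244, -0.4867).
e_1·v_2 = (-0.4867)·(-3) + (-0.6489)·4 + (-0.3244)·1 + (-0.4867)·2 = -2.4333.
u_2 = v_2 + 2.4333·e_1 = (-4.1842, 2.4211, 0.2105, 0.8158).
r_{22} = ‖u_2‖ = 4.9070.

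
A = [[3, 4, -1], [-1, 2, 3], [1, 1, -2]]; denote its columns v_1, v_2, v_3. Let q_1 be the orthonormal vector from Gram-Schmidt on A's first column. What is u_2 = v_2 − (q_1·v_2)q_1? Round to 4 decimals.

q_1 = v_1/‖v_1‖ = (3, -1, 1)/3.3166 = (0.9045, -0.3015, 0.3015).
r_{12} = q_1·v_2 = 3.3166.
u_2 = v_2 − 3.3166·q_1 = (1.0000, 3.0000, 0.0000).

u_2 = (1.0000, 3.0000, 0.0000)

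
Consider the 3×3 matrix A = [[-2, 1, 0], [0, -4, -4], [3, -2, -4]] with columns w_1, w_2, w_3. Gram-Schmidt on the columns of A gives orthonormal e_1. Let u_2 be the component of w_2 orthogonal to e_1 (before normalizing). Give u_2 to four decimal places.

e_1 = w_1/‖w_1‖ = (-2, 0, 3)/3.6056 = (-0.5547, 0.0000, 0.8321).
r_{12} = e_1·w_2 = -2.2188.
u_2 = w_2 + 2.2188·e_1 = (-0.2308, -4.0000, -0.1538).

u_2 = (-0.2308, -4.0000, -0.1538)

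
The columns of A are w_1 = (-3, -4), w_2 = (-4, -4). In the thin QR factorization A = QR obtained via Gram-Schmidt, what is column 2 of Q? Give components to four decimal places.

q_1 = w_1/‖w_1‖ = (-3, -4)/5.0000 = (-0.6000, -0.8000).
r_{12} = q_1·w_2 = 5.6000.
u_2 = w_2 − 5.6000·q_1 = (-0.6400, 0.4800).
‖u_2‖ = 0.8000, so q_2 = (-0.8000, 0.6000).

q_2 = (-0.8000, 0.6000)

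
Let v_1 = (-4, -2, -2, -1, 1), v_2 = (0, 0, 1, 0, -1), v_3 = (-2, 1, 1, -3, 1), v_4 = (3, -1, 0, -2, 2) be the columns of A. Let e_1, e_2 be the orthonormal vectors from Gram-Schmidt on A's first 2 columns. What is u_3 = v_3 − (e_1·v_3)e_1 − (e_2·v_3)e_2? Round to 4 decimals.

v_1 = (-4, -2, -2, -1, 1); ‖v_1‖ = 5.0990, so e_1 = (-0.7845, -0.3922, -0.3922, -0.1961, 0.1961).
e_1·v_2 = (-0.7845)·0 + (-0.3922)·0 + (-0.3922)·1 + (-0.1961)·0 + 0.1961·(-1) = -0.5883.
u_2 = v_2 + 0.5883·e_1 = (-0.4615, -0.2308, 0.7692, -0.1154, -0.8846).
‖u_2‖ = 1.2860, so e_2 = (-0.3589, -0.1794, 0.5981, -0.0897, -0.6879).
e_1·v_3 = (-0.7845)·(-2) + (-0.3922)·1 + (-0.3922)·1 + (-0.1961)·(-3) + 0.1961·1 = 1.5689; e_2·v_3 = (-0.3589)·(-2) + (-0.1794)·1 + 0.5981·1 + (-0.0897)·(-3) + (-0.6879)·1 = 0.7178.
u_3 = v_3 − 1.5689·e_1 − 0.7178·e_2 = (-0.5116, 1.7442, 1.1860, -2.6279, 1.1860).

u_3 = (-0.5116, 1.7442, 1.1860, -2.6279, 1.1860)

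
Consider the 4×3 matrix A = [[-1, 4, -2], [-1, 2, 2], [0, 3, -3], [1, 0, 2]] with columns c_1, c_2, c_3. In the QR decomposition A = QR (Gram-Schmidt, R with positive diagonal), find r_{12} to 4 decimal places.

c_1 = (-1, -1, 0, 1); ‖c_1‖ = 1.7321, so q_1 = (-0.5774, -0.5774, 0.0000, 0.5774).
r_{12} = q_1·c_2 = -3.4641.

r_{12} = -3.4641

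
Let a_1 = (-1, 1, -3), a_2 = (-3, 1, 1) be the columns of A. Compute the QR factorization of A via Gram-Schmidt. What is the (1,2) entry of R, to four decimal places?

e_1 = a_1/‖a_1‖ = (-1, 1, -3)/3.3166 = (-0.3015, 0.3015, -0.9045).
r_{12} = e_1·a_2 = 0.3015.

r_{12} = 0.3015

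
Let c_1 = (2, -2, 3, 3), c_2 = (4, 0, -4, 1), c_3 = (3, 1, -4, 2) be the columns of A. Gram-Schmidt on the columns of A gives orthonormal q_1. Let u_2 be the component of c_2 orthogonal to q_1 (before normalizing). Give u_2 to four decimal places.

u_2 = (4.0769, -0.0769, -3.8846, 1.1154)

c_1 = (2, -2, 3, 3); ‖c_1‖ = 5.0990, so q_1 = (0.3922, -0.3922, 0.5883, 0.5883).
q_1·c_2 = 0.3922·4 + (-0.3922)·0 + 0.5883·(-4) + 0.5883·1 = -0.1961.
u_2 = c_2 + 0.1961·q_1 = (4.0769, -0.0769, -3.8846, 1.1154).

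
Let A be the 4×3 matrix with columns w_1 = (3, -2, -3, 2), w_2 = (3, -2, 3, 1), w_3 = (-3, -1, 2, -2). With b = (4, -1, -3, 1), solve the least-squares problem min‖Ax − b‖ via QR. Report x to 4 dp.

q_1 = w_1/‖w_1‖ = (3, -2, -3, 2)/5.0990 = (0.5883, -0.3922, -0.5883, 0.3922).
r_{12} = q_1·w_2 = 1.1767.
u_2 = w_2 − 1.1767·q_1 = (2.3077, -1.5385, 3.6923, 0.5385).
‖u_2‖ = 4.6492, so q_2 = (0.4964, -0.3309, 0.7942, 0.1158).
r_{13} = q_1·w_3 = -3.3340; r_{23} = q_2·w_3 = 0.1985.
u_3 = w_3 + 3.3340·q_1 − 0.1985·q_2 = (-1.1370, -2.2420, -0.1192, -0.7153).
‖u_3‖ = 2.6163, so q_3 = (-0.4346, -0.8569, -0.0456, -0.2734).
Qᵀb = (4.9029, 0.0496, -1.0181).
Back-substitute: x_3 = -1.0181/2.6163 = -0.3891.
x_2 = (0.0496 − 0.1985·(-0.3891))/4.6492 = 0.0273.
x_1 = (4.9029 − 1.1767·0.0273 + 3.3340·(-0.3891))/5.0990 = 0.7008.

x = (0.7008, 0.0273, -0.3891)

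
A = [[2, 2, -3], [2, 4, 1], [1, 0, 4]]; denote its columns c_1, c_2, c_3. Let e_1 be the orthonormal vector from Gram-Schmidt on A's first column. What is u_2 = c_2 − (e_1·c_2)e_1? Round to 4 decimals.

e_1 = c_1/‖c_1‖ = (2, 2, 1)/3.0000 = (0.6667, 0.6667, 0.3333).
r_{12} = e_1·c_2 = 4.0000.
u_2 = c_2 − 4.0000·e_1 = (-0.6667, 1.3333, -1.3333).

u_2 = (-0.6667, 1.3333, -1.3333)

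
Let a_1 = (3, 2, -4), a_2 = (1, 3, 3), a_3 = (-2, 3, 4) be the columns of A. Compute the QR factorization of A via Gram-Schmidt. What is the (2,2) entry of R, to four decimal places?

r_{22} = 4.3232

q_1 = a_1/‖a_1‖ = (3, 2, -4)/5.3852 = (0.5571, 0.3714, -0.7428).
r_{12} = q_1·a_2 = -0.5571.
u_2 = a_2 + 0.5571·q_1 = (1.3103, 3.2069, 2.5862).
r_{22} = ‖u_2‖ = 4.3232.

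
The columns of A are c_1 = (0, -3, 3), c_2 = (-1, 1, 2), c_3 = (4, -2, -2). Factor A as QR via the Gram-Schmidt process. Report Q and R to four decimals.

e_1 = c_1/‖c_1‖ = (0, -3, 3)/4.2426 = (0.0000, -0.7071, 0.7071).
r_{12} = e_1·c_2 = 0.7071.
u_2 = c_2 − 0.7071·e_1 = (-1.0000, 1.5000, 1.5000).
‖u_2‖ = 2.3452, so e_2 = (-0.4264, 0.6396, 0.6396).
r_{13} = e_1·c_3 = 0.0000; r_{23} = e_2·c_3 = -4.2640.
u_3 = c_3 + 0.0000·e_1 + 4.2640·e_2 = (2.1818, 0.7273, 0.7273).
‖u_3‖ = 2.4121, so e_3 = (0.9045, 0.3015, 0.3015).

Q = [[0.0000, -0.4264, 0.9045], [-0.7071, 0.6396, 0.3015], [0.7071, 0.6396, 0.3015]], R = [[4.2426, 0.7071, 0.0000], [0.0000, 2.3452, -4.2640], [0.0000, 0.0000, 2.4121]]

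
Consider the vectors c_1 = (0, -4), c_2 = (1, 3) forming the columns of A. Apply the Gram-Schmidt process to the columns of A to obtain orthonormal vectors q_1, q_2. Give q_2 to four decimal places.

c_1 = (0, -4); ‖c_1‖ = 4.0000, so q_1 = (0.0000, -1.0000).
q_1·c_2 = 0.0000·1 + (-1.0000)·3 = -3.0000.
u_2 = c_2 + 3.0000·q_1 = (1.0000, 0.0000).
‖u_2‖ = 1.0000, so q_2 = (1.0000, 0.0000).

q_2 = (1.0000, 0.0000)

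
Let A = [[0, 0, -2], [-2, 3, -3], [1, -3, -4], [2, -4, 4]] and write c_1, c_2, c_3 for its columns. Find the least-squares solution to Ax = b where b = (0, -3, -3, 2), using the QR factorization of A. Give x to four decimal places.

e_1 = c_1/‖c_1‖ = (0, -2, 1, 2)/3.0000 = (0.0000, -0.6667, 0.3333, 0.6667).
r_{12} = e_1·c_2 = -5.6667.
u_2 = c_2 + 5.6667·e_1 = (0.0000, -0.7778, -1.1111, -0.2222).
‖u_2‖ = 1.3744, so e_2 = (0.0000, -0.5659, -0.8085, -0.1617).
r_{13} = e_1·c_3 = 3.3333; r_{23} = e_2·c_3 = 4.2848.
u_3 = c_3 − 3.3333·e_1 − 4.2848·e_2 = (-2.0000, 1.6471, -1.6471, 2.4706).
‖u_3‖ = 3.9407, so e_3 = (-0.5075, 0.4180, -0.4180, 0.6269).
Qᵀb = (2.3333, 3.7997, 1.2539).
Back-substitute: x_3 = 1.2539/3.9407 = 0.3182.
x_2 = (3.7997 − 4.2848·0.3182)/1.3744 = 1.7727.
x_1 = (2.3333 + 5.6667·1.7727 − 3.3333·0.3182)/3.0000 = 3.7727.

x = (3.7727, 1.7727, 0.3182)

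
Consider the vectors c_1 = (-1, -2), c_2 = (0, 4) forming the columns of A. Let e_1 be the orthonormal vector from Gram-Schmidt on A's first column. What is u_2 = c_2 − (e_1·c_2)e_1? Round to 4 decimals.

e_1 = c_1/‖c_1‖ = (-1, -2)/2.2361 = (-0.4472, -0.8944).
r_{12} = e_1·c_2 = -3.5777.
u_2 = c_2 + 3.5777·e_1 = (-1.6000, 0.8000).

u_2 = (-1.6000, 0.8000)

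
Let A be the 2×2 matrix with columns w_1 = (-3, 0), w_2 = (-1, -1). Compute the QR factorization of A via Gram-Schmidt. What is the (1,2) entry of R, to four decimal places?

r_{12} = 1.0000

q_1 = w_1/‖w_1‖ = (-3, 0)/3.0000 = (-1.0000, 0.0000).
r_{12} = q_1·w_2 = 1.0000.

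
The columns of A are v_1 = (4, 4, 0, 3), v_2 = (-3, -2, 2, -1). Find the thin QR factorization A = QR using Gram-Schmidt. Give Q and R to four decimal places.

Q = [[0.6247, -0.3349], [0.6247, 0.1080], [0.0000, 0.8858], [0.4685, 0.3025]], R = [[6.4031, -3.5920], [0.0000, 2.2578]]

e_1 = v_1/‖v_1‖ = (4, 4, 0, 3)/6.4031 = (0.6247, 0.6247, 0.0000, 0.4685).
r_{12} = e_1·v_2 = -3.5920.
u_2 = v_2 + 3.5920·e_1 = (-0.7561, 0.2439, 2.0000, 0.6829).
‖u_2‖ = 2.2578, so e_2 = (-0.3349, 0.1080, 0.8858, 0.3025).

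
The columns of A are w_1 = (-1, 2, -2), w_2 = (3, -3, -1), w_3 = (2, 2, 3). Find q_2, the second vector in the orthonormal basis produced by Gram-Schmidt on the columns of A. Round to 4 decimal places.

w_1 = (-1, 2, -2); ‖w_1‖ = 3.0000, so q_1 = (-0.3333, 0.6667, -0.6667).
q_1·w_2 = (-0.3333)·3 + 0.6667·(-3) + (-0.6667)·(-1) = -2.3333.
u_2 = w_2 + 2.3333·q_1 = (2.2222, -1.4444, -2.5556).
‖u_2‖ = 3.6818, so q_2 = (0.6036, -0.3923, -0.6941).

q_2 = (0.6036, -0.3923, -0.6941)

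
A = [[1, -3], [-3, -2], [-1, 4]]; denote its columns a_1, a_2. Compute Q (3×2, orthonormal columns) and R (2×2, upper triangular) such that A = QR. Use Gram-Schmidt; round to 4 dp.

Q = [[0.3015, -0.5411], [-0.9045, -0.4227], [-0.3015, 0.7270]], R = [[3.3166, -0.3015], [0.0000, 5.3767]]

a_1 = (1, -3, -1); ‖a_1‖ = 3.3166, so q_1 = (0.3015, -0.9045, -0.3015).
q_1·a_2 = 0.3015·(-3) + (-0.9045)·(-2) + (-0.3015)·4 = -0.3015.
u_2 = a_2 + 0.3015·q_1 = (-2.9091, -2.2727, 3.9091).
‖u_2‖ = 5.3767, so q_2 = (-0.5411, -0.4227, 0.7270).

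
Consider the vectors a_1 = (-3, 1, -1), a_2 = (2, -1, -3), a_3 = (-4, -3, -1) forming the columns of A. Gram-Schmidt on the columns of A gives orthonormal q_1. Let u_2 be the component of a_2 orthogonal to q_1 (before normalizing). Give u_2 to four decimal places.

u_2 = (0.9091, -0.6364, -3.3636)

a_1 = (-3, 1, -1); ‖a_1‖ = 3.3166, so q_1 = (-0.9045, 0.3015, -0.3015).
q_1·a_2 = (-0.9045)·2 + 0.3015·(-1) + (-0.3015)·(-3) = -1.2060.
u_2 = a_2 + 1.2060·q_1 = (0.9091, -0.6364, -3.3636).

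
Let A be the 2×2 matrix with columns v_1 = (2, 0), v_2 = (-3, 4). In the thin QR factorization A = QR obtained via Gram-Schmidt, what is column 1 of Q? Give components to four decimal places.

e_1 = (1.0000, 0.0000)

v_1 = (2, 0); ‖v_1‖ = 2.0000, so e_1 = (1.0000, 0.0000).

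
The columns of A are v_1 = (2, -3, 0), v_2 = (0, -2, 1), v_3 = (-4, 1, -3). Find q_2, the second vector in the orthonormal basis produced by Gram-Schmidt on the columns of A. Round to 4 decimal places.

q_2 = (-0.6180, -0.4120, 0.6695)

v_1 = (2, -3, 0); ‖v_1‖ = 3.6056, so q_1 = (0.5547, -0.8321, 0.0000).
q_1·v_2 = 0.5547·0 + (-0.8321)·(-2) + 0.0000·1 = 1.6641.
u_2 = v_2 − 1.6641·q_1 = (-0.9231, -0.6154, 1.0000).
‖u_2‖ = 1.4936, so q_2 = (-0.6180, -0.4120, 0.6695).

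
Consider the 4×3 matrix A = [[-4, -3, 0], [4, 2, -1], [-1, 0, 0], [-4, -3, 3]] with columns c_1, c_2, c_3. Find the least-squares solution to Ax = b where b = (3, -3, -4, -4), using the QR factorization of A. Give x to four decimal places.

c_1 = (-4, 4, -1, -4); ‖c_1‖ = 7.0000, so e_1 = (-0.5714, 0.5714, -0.1429, -0.5714).
e_1·c_2 = (-0.5714)·(-3) + 0.5714·2 + (-0.1429)·0 + (-0.5714)·(-3) = 4.5714.
u_2 = c_2 − 4.5714·e_1 = (-0.3878, -0.6122, 0.6531, -0.3878).
‖u_2‖ = 1.0498, so e_2 = (-0.3694, -0.5832, 0.6221, -0.3694).
e_1·c_3 = (-0.5714)·0 + 0.5714·(-1) + (-0.1429)·0 + (-0.5714)·3 = -2.2857; e_2·c_3 = (-0.3694)·0 + (-0.5832)·(-1) + 0.6221·0 + (-0.3694)·3 = -0.5249.
u_3 = c_3 + 2.2857·e_1 + 0.5249·e_2 = (-1.5000, 0.0000, 0.0000, 1.5000).
‖u_3‖ = 2.1213, so e_3 = (-0.7071, 0.0000, 0.0000, 0.7071).
Qᵀb = (-0.5714, -0.3694, -4.9497).
Back-substitute: x_3 = -4.9497/2.1213 = -2.3333.
x_2 = (-0.3694 + 0.5249·(-2.3333))/1.0498 = -1.5185.
x_1 = (-0.5714 − 4.5714·(-1.5185) + 2.2857·(-2.3333))/7.0000 = 0.1481.

x = (0.1481, -1.5185, -2.3333)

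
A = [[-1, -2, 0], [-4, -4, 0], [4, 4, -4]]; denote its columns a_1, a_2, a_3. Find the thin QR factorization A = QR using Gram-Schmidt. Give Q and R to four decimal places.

Q = [[-0.1741, -0.9847, 0.0000], [-0.6963, 0.1231, -0.7071], [0.6963, -0.1231, -0.7071]], R = [[5.7446, 5.9186, -2.7852], [0.0000, 0.9847, 0.4924], [0.0000, 0.0000, 2.8284]]

a_1 = (-1, -4, 4); ‖a_1‖ = 5.7446, so q_1 = (-0.1741, -0.6963, 0.6963).
q_1·a_2 = (-0.1741)·(-2) + (-0.6963)·(-4) + 0.6963·4 = 5.9186.
u_2 = a_2 − 5.9186·q_1 = (-0.9697, 0.1212, -0.1212).
‖u_2‖ = 0.9847, so q_2 = (-0.9847, 0.1231, -0.1231).
q_1·a_3 = (-0.1741)·0 + (-0.6963)·0 + 0.6963·(-4) = -2.7852; q_2·a_3 = (-0.9847)·0 + 0.1231·0 + (-0.1231)·(-4) = 0.4924.
u_3 = a_3 + 2.7852·q_1 − 0.4924·q_2 = (0.0000, -2.0000, -2.0000).
‖u_3‖ = 2.8284, so q_3 = (0.0000, -0.7071, -0.7071).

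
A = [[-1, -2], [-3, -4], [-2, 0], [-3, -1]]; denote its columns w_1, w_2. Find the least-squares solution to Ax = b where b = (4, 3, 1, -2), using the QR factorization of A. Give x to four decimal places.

w_1 = (-1, -3, -2, -3); ‖w_1‖ = 4.7958, so e_1 = (-0.2085, -0.6255, -0.4170, -0.6255).
e_1·w_2 = (-0.2085)·(-2) + (-0.6255)·(-4) + (-0.4170)·0 + (-0.6255)·(-1) = 3.5447.
u_2 = w_2 − 3.5447·e_1 = (-1.2609, -1.7826, 1.4783, 1.2174).
‖u_2‖ = 2.9043, so e_2 = (-0.4341, -0.6138, 0.5090, 0.4192).
Qᵀb = (-1.8766, -3.9073).
Back-substitute: x_2 = -3.9073/2.9043 = -1.3454.
x_1 = (-1.8766 − 3.5447·(-1.3454))/4.7958 = 0.6031.

x = (0.6031, -1.3454)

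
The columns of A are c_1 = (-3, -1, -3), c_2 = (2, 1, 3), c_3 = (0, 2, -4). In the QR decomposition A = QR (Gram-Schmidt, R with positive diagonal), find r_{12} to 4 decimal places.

r_{12} = -3.6707

c_1 = (-3, -1, -3); ‖c_1‖ = 4.3589, so e_1 = (-0.6882, -0.2294, -0.6882).
r_{12} = e_1·c_2 = -3.6707.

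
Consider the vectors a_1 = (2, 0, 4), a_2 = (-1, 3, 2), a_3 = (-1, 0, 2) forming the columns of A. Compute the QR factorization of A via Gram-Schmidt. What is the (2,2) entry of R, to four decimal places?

a_1 = (2, 0, 4); ‖a_1‖ = 4.4721, so q_1 = (0.4472, 0.0000, 0.8944).
q_1·a_2 = 0.4472·(-1) + 0.0000·3 + 0.8944·2 = 1.3416.
u_2 = a_2 − 1.3416·q_1 = (-1.6000, 3.0000, 0.8000).
r_{22} = ‖u_2‖ = 3.4928.

r_{22} = 3.4928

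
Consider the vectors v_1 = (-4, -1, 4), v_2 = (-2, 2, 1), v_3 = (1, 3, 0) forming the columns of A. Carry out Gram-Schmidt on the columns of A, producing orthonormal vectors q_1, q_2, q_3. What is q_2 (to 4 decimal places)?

q_2 = (-0.3225, 0.9426, -0.0868)

v_1 = (-4, -1, 4); ‖v_1‖ = 5.7446, so q_1 = (-0.6963, -0.1741, 0.6963).
q_1·v_2 = (-0.6963)·(-2) + (-0.1741)·2 + 0.6963·1 = 1.7408.
u_2 = v_2 − 1.7408·q_1 = (-0.7879, 2.3030, -0.2121).
‖u_2‖ = 2.4433, so q_2 = (-0.3225, 0.9426, -0.0868).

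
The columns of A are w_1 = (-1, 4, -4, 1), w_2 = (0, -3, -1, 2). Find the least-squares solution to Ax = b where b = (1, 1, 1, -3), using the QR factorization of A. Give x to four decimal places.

x = (-0.2636, -0.8273)

q_1 = w_1/‖w_1‖ = (-1, 4, -4, 1)/5.8310 = (-0.1715, 0.6860, -0.6860, 0.1715).
r_{12} = q_1·w_2 = -1.0290.
u_2 = w_2 + 1.0290·q_1 = (-0.1765, -2.2941, -1.7059, 2.1765).
‖u_2‖ = 3.5974, so q_2 = (-0.0491, -0.6377, -0.4742, 0.6050).
Qᵀb = (-0.6860, -2.9760).
Back-substitute: x_2 = -2.9760/3.5974 = -0.8273.
x_1 = (-0.6860 + 1.0290·(-0.8273))/5.8310 = -0.2636.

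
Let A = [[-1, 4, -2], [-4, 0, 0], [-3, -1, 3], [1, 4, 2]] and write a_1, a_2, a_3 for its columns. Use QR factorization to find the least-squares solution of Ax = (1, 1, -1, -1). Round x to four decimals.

x = (-0.1986, 0.0057, -0.4692)

a_1 = (-1, -4, -3, 1); ‖a_1‖ = 5.1962, so e_1 = (-0.1925, -0.7698, -0.5774, 0.1925).
e_1·a_2 = (-0.1925)·4 + (-0.7698)·0 + (-0.5774)·(-1) + 0.1925·4 = 0.5774.
u_2 = a_2 − 0.5774·e_1 = (4.1111, 0.4444, -0.6667, 3.8889).
‖u_2‖ = 5.7155, so e_2 = (0.7193, 0.0778, -0.1166, 0.6804).
e_1·a_3 = (-0.1925)·(-2) + (-0.7698)·0 + (-0.5774)·3 + 0.1925·2 = -0.9623; e_2·a_3 = 0.7193·(-2) + 0.0778·0 + (-0.1166)·3 + 0.6804·2 = -0.4277.
u_3 = a_3 + 0.9623·e_1 + 0.4277·e_2 = (-1.8776, -0.7075, 2.3946, 2.4762).
‖u_3‖ = 3.9864, so e_3 = (-0.4710, -0.1775, 0.6007, 0.6212).
Qᵀb = (-0.5774, 0.2333, -1.8703).
Back-substitute: x_3 = -1.8703/3.9864 = -0.4692.
x_2 = (0.2333 + 0.4277·(-0.4692))/5.7155 = 0.0057.
x_1 = (-0.5774 − 0.5774·0.0057 + 0.9623·(-0.4692))/5.1962 = -0.1986.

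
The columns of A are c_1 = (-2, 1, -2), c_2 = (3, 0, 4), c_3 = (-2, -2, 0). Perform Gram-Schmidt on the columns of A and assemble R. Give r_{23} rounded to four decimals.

c_1 = (-2, 1, -2); ‖c_1‖ = 3.0000, so q_1 = (-0.6667, 0.3333, -0.6667).
q_1·c_2 = (-0.6667)·3 + 0.3333·0 + (-0.6667)·4 = -4.6667.
u_2 = c_2 + 4.6667·q_1 = (-0.1111, 1.5556, 0.8889).
‖u_2‖ = 1.7951, so q_2 = (-0.0619, 0.8666, 0.4952).
r_{23} = q_2·c_3 = -1.6094.

r_{23} = -1.6094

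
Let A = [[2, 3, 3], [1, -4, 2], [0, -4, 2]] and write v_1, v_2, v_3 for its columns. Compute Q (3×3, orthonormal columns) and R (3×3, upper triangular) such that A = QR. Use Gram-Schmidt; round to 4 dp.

Q = [[0.8944, 0.3470, 0.2821], [0.4472, -0.6940, -0.5643], [0.0000, -0.6309, 0.7759]], R = [[2.2361, 0.8944, 3.5777], [0.0000, 6.3403, -1.6087], [0.0000, 0.0000, 1.2696]]

q_1 = v_1/‖v_1‖ = (2, 1, 0)/2.2361 = (0.8944, 0.4472, 0.0000).
r_{12} = q_1·v_2 = 0.8944.
u_2 = v_2 − 0.8944·q_1 = (2.2000, -4.4000, -4.0000).
‖u_2‖ = 6.3403, so q_2 = (0.3470, -0.6940, -0.6309).
r_{13} = q_1·v_3 = 3.5777; r_{23} = q_2·v_3 = -1.6087.
u_3 = v_3 − 3.5777·q_1 + 1.6087·q_2 = (0.3582, -0.7164, 0.9851).
‖u_3‖ = 1.2696, so q_3 = (0.2821, -0.5643, 0.7759).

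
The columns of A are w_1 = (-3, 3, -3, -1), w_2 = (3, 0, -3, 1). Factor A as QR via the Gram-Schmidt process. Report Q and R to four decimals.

Q = [[-0.5669, 0.6643], [0.5669, 0.0246], [-0.5669, -0.7135], [-0.1890, 0.2214]], R = [[5.2915, -0.1890], [0.0000, 4.3548]]

w_1 = (-3, 3, -3, -1); ‖w_1‖ = 5.2915, so q_1 = (-0.5669, 0.5669, -0.5669, -0.1890).
q_1·w_2 = (-0.5669)·3 + 0.5669·0 + (-0.5669)·(-3) + (-0.1890)·1 = -0.1890.
u_2 = w_2 + 0.1890·q_1 = (2.8929, 0.1071, -3.1071, 0.9643).
‖u_2‖ = 4.3548, so q_2 = (0.6643, 0.0246, -0.7135, 0.2214).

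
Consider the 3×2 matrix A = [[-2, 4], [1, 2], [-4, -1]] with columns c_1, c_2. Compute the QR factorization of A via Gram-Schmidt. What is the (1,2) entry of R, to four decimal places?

c_1 = (-2, 1, -4); ‖c_1‖ = 4.5826, so q_1 = (-0.4364, 0.2182, -0.8729).
r_{12} = q_1·c_2 = -0.4364.

r_{12} = -0.4364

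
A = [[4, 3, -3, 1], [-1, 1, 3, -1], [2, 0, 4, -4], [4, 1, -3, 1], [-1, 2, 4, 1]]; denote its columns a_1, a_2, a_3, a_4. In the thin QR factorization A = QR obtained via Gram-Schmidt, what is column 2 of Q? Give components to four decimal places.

q_1 = a_1/‖a_1‖ = (4, -1, 2, 4, -1)/6.1644 = (0.6489, -0.1622, 0.3244, 0.6489, -0.1622).
r_{12} = q_1·a_2 = 2.1089.
u_2 = a_2 − 2.1089·q_1 = (1.6316, 1.3421, -0.6842, -0.3684, 2.3421).
‖u_2‖ = 3.2485, so q_2 = (0.5023, 0.4131, -0.2106, -0.1134, 0.7210).

q_2 = (0.5023, 0.4131, -0.2106, -0.1134, 0.7210)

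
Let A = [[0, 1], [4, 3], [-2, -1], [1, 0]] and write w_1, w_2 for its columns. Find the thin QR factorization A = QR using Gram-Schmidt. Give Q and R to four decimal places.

Q = [[0.0000, 0.7746], [0.8729, 0.2582], [-0.4364, 0.2582], [0.2182, -0.5164]], R = [[4.5826, 3.0551], [0.0000, 1.2910]]

e_1 = w_1/‖w_1‖ = (0, 4, -2, 1)/4.5826 = (0.0000, 0.8729, -0.4364, 0.2182).
r_{12} = e_1·w_2 = 3.0551.
u_2 = w_2 − 3.0551·e_1 = (1.0000, 0.3333, 0.3333, -0.6667).
‖u_2‖ = 1.2910, so e_2 = (0.7746, 0.2582, 0.2582, -0.5164).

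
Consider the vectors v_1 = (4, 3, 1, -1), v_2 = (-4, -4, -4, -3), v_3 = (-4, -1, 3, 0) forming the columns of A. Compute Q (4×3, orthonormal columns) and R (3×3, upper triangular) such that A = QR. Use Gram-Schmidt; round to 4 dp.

q_1 = v_1/‖v_1‖ = (4, 3, 1, -1)/5.1962 = (0.7698, 0.5774, 0.1925, -0.1925).
r_{12} = q_1·v_2 = -5.5811.
u_2 = v_2 + 5.5811·q_1 = (0.2963, -0.7778, -2.9259, -4.0741).
‖u_2‖ = 5.0845, so q_2 = (0.0583, -0.1530, -0.5755, -0.8013).
r_{13} = q_1·v_3 = -3.0792; r_{23} = q_2·v_3 = -1.8065.
u_3 = v_3 + 3.0792·q_1 + 1.8065·q_2 = (-1.5244, 0.5014, 2.5530, -2.0401).
‖u_3‖ = 3.6407, so q_3 = (-0.4187, 0.1377, 0.7012, -0.5604).

Q = [[0.7698, 0.0583, -0.4187], [0.5774, -0.1530, 0.1377], [0.1925, -0.5755, 0.7012], [-0.1925, -0.8013, -0.5604]], R = [[5.1962, -5.5811, -3.0792], [0.0000, 5.0845, -1.8065], [0.0000, 0.0000, 3.6407]]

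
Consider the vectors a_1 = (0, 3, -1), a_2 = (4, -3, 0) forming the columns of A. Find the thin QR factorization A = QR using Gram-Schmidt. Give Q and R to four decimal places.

a_1 = (0, 3, -1); ‖a_1‖ = 3.1623, so q_1 = (0.0000, 0.9487, -0.3162).
q_1·a_2 = 0.0000·4 + 0.9487·(-3) + (-0.3162)·0 = -2.8460.
u_2 = a_2 + 2.8460·q_1 = (4.0000, -0.3000, -0.9000).
‖u_2‖ = 4.1110, so q_2 = (0.9730, -0.0730, -0.2189).

Q = [[0.0000, 0.9730], [0.9487, -0.0730], [-0.3162, -0.2189]], R = [[3.1623, -2.8460], [0.0000, 4.1110]]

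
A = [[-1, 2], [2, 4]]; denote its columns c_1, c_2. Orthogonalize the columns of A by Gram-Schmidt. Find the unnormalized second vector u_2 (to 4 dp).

c_1 = (-1, 2); ‖c_1‖ = 2.2361, so q_1 = (-0.4472, 0.8944).
q_1·c_2 = (-0.4472)·2 + 0.8944·4 = 2.6833.
u_2 = c_2 − 2.6833·q_1 = (3.2000, 1.6000).

u_2 = (3.2000, 1.6000)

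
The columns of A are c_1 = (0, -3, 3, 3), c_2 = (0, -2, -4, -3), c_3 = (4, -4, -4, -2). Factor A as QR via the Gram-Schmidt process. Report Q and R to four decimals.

Q = [[0.0000, 0.0000, 0.9920], [-0.5774, -0.8066, 0.0160], [0.5774, -0.5133, -0.0800], [0.5774, -0.2933, 0.0960]], R = [[5.1962, -2.8868, -1.1547], [0.0000, 4.5461, 5.8659], [0.0000, 0.0000, 4.0321]]

c_1 = (0, -3, 3, 3); ‖c_1‖ = 5.1962, so e_1 = (0.0000, -0.5774, 0.5774, 0.5774).
e_1·c_2 = 0.0000·0 + (-0.5774)·(-2) + 0.5774·(-4) + 0.5774·(-3) = -2.8868.
u_2 = c_2 + 2.8868·e_1 = (0.0000, -3.6667, -2.3333, -1.3333).
‖u_2‖ = 4.5461, so e_2 = (0.0000, -0.8066, -0.5133, -0.2933).
e_1·c_3 = 0.0000·4 + (-0.5774)·(-4) + 0.5774·(-4) + 0.5774·(-2) = -1.1547; e_2·c_3 = 0.0000·4 + (-0.8066)·(-4) + (-0.5133)·(-4) + (-0.2933)·(-2) = 5.8659.
u_3 = c_3 + 1.1547·e_1 − 5.8659·e_2 = (4.0000, 0.0645, -0.3226, 0.3871).
‖u_3‖ = 4.0321, so e_3 = (0.9920, 0.0160, -0.0800, 0.0960).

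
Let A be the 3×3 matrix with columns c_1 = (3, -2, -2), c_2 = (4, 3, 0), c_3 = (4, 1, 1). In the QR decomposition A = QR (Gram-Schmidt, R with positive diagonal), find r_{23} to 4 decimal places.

e_1 = c_1/‖c_1‖ = (3, -2, -2)/4.1231 = (0.7276, -0.4851, -0.4851).
r_{12} = e_1·c_2 = 1.4552.
u_2 = c_2 − 1.4552·e_1 = (2.9412, 3.7059, 0.7059).
‖u_2‖ = 4.7836, so e_2 = (0.6149, 0.7747, 0.1476).
r_{23} = e_2·c_3 = 3.3817.

r_{23} = 3.3817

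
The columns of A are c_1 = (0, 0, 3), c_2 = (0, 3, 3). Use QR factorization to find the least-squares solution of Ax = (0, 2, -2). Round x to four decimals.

c_1 = (0, 0, 3); ‖c_1‖ = 3.0000, so q_1 = (0.0000, 0.0000, 1.0000).
q_1·c_2 = 0.0000·0 + 0.0000·3 + 1.0000·3 = 3.0000.
u_2 = c_2 − 3.0000·q_1 = (0.0000, 3.0000, 0.0000).
‖u_2‖ = 3.0000, so q_2 = (0.0000, 1.0000, 0.0000).
Qᵀb = (-2.0000, 2.0000).
Back-substitute: x_2 = 2.0000/3.0000 = 0.6667.
x_1 = (-2.0000 − 3.0000·0.6667)/3.0000 = -1.3333.

x = (-1.3333, 0.6667)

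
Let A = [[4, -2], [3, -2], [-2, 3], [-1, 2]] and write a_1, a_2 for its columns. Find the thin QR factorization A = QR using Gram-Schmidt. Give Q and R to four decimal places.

a_1 = (4, 3, -2, -1); ‖a_1‖ = 5.4772, so q_1 = (0.7303, 0.5477, -0.3651, -0.1826).
q_1·a_2 = 0.7303·(-2) + 0.5477·(-2) + (-0.3651)·3 + (-0.1826)·2 = -4.0166.
u_2 = a_2 + 4.0166·q_1 = (0.9333, 0.2000, 1.5333, 1.2667).
‖u_2‖ = 2.2061, so q_2 = (0.4231, 0.0907, 0.6951, 0.5742).

Q = [[0.7303, 0.4231], [0.5477, 0.0907], [-0.3651, 0.6951], [-0.1826, 0.5742]], R = [[5.4772, -4.0166], [0.0000, 2.2061]]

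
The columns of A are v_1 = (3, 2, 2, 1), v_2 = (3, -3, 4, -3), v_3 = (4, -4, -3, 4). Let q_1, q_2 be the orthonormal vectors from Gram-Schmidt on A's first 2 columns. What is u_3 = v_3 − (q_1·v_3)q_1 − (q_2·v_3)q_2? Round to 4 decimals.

q_1 = v_1/‖v_1‖ = (3, 2, 2, 1)/4.2426 = (0.7071, 0.4714, 0.4714, 0.2357).
r_{12} = q_1·v_2 = 1.8856.
u_2 = v_2 − 1.8856·q_1 = (1.6667, -3.8889, 3.1111, -3.4444).
‖u_2‖ = 6.2805, so q_2 = (0.2654, -0.6192, 0.4954, -0.5484).
r_{13} = q_1·v_3 = 0.4714; r_{23} = q_2·v_3 = -0.1415.
u_3 = v_3 − 0.4714·q_1 + 0.1415·q_2 = (3.7042, -4.3099, -3.1521, 3.8113).

u_3 = (3.7042, -4.3099, -3.1521, 3.8113)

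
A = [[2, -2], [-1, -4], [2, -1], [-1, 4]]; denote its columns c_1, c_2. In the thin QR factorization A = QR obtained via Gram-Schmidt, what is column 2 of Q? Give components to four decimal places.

e_1 = c_1/‖c_1‖ = (2, -1, 2, -1)/3.1623 = (0.6325, -0.3162, 0.6325, -0.3162).
r_{12} = e_1·c_2 = -1.8974.
u_2 = c_2 + 1.8974·e_1 = (-0.8000, -4.6000, 0.2000, 3.4000).
‖u_2‖ = 5.7793, so e_2 = (-0.1384, -0.7959, 0.0346, 0.5883).

e_2 = (-0.1384, -0.7959, 0.0346, 0.5883)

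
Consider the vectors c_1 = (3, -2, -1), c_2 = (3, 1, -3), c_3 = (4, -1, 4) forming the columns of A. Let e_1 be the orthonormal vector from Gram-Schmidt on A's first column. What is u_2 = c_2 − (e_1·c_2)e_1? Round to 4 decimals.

e_1 = c_1/‖c_1‖ = (3, -2, -1)/3.7417 = (0.8018, -0.5345, -0.2673).
r_{12} = e_1·c_2 = 2.6726.
u_2 = c_2 − 2.6726·e_1 = (0.8571, 2.4286, -2.2857).

u_2 = (0.8571, 2.4286, -2.2857)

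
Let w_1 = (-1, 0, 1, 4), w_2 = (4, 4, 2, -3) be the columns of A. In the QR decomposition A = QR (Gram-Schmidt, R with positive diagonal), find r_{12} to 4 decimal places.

r_{12} = -3.2998

q_1 = w_1/‖w_1‖ = (-1, 0, 1, 4)/4.2426 = (-0.2357, 0.0000, 0.2357, 0.9428).
r_{12} = q_1·w_2 = -3.2998.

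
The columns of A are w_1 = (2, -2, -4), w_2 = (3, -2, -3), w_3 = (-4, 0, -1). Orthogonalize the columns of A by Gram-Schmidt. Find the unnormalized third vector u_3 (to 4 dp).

q_1 = w_1/‖w_1‖ = (2, -2, -4)/4.8990 = (0.4082, -0.4082, -0.8165).
r_{12} = q_1·w_2 = 4.4907.
u_2 = w_2 − 4.4907·q_1 = (1.1667, -0.1667, 0.6667).
‖u_2‖ = 1.3540, so q_2 = (0.8616, -0.1231, 0.4924).
r_{13} = q_1·w_3 = -0.8165; r_{23} = q_2·w_3 = -3.9389.
u_3 = w_3 + 0.8165·q_1 + 3.9389·q_2 = (-0.2727, -0.8182, 0.2727).

u_3 = (-0.2727, -0.8182, 0.2727)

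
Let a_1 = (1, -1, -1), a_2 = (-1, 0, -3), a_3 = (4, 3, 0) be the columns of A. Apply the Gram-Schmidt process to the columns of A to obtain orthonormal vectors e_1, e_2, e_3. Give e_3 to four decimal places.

e_3 = (0.5883, 0.7845, -0.1961)

e_1 = a_1/‖a_1‖ = (1, -1, -1)/1.7321 = (0.5774, -0.5774, -0.5774).
r_{12} = e_1·a_2 = 1.1547.
u_2 = a_2 − 1.1547·e_1 = (-1.6667, 0.6667, -2.3333).
‖u_2‖ = 2.9439, so e_2 = (-0.5661, 0.2265, -0.7926).
r_{13} = e_1·a_3 = 0.5774; r_{23} = e_2·a_3 = -1.5852.
u_3 = a_3 − 0.5774·e_1 + 1.5852·e_2 = (2.7692, 3.6923, -0.9231).
‖u_3‖ = 4.7068, so e_3 = (0.5883, 0.7845, -0.1961).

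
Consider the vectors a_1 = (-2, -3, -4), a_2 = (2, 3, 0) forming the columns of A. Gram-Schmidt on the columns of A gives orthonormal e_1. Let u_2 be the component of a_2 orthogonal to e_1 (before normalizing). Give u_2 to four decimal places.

a_1 = (-2, -3, -4); ‖a_1‖ = 5.3852, so e_1 = (-0.3714, -0.5571, -0.7428).
e_1·a_2 = (-0.3714)·2 + (-0.5571)·3 + (-0.7428)·0 = -2.4140.
u_2 = a_2 + 2.4140·e_1 = (1.1034, 1.6552, -1.7931).

u_2 = (1.1034, 1.6552, -1.7931)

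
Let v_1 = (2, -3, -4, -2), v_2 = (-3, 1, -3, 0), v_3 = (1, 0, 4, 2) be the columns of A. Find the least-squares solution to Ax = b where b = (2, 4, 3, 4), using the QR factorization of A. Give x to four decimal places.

e_1 = v_1/‖v_1‖ = (2, -3, -4, -2)/5.7446 = (0.3482, -0.5222, -0.6963, -0.3482).
r_{12} = e_1·v_2 = 0.5222.
u_2 = v_2 − 0.5222·e_1 = (-3.1818, 1.2727, -2.6364, 0.1818).
‖u_2‖ = 4.3275, so e_2 = (-0.7353, 0.2941, -0.6092, 0.0420).
r_{13} = e_1·v_3 = -3.1334; r_{23} = e_2·v_3 = -3.0881.
u_3 = v_3 + 3.1334·e_1 + 3.0881·e_2 = (-0.1796, -0.7282, -0.0631, 1.0388).
‖u_3‖ = 1.2828, so e_3 = (-0.1400, -0.5676, -0.0492, 0.8098).
Qᵀb = (-4.8742, -1.9537, 0.5411).
Back-substitute: x_3 = 0.5411/1.2828 = 0.4218.
x_2 = (-1.9537 + 3.0881·0.4218)/4.3275 = -0.1504.
x_1 = (-4.8742 − 0.5222·(-0.1504) + 3.1334·0.4218)/5.7446 = -0.6047.

x = (-0.6047, -0.1504, 0.4218)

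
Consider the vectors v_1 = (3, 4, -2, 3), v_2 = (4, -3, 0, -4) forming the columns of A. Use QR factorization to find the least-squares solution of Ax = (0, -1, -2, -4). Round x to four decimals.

v_1 = (3, 4, -2, 3); ‖v_1‖ = 6.1644, so q_1 = (0.4867, 0.6489, -0.3244, 0.4867).
q_1·v_2 = 0.4867·4 + 0.6489·(-3) + (-0.3244)·0 + 0.4867·(-4) = -1.9467.
u_2 = v_2 + 1.9467·q_1 = (4.9474, -1.7368, -0.6316, -3.0526).
‖u_2‖ = 6.1000, so q_2 = (0.8110, -0.2847, -0.1035, -0.5004).
Qᵀb = (-1.9467, 2.4935).
Back-substitute: x_2 = 2.4935/6.1000 = 0.4088.
x_1 = (-1.9467 + 1.9467·0.4088)/6.1644 = -0.1867.

x = (-0.1867, 0.4088)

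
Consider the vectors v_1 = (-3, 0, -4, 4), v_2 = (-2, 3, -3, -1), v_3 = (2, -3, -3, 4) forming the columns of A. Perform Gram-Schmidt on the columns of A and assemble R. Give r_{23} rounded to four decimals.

q_1 = v_1/‖v_1‖ = (-3, 0, -4, 4)/6.4031 = (-0.4685, 0.0000, -0.6247, 0.6247).
r_{12} = q_1·v_2 = 2.1864.
u_2 = v_2 − 2.1864·q_1 = (-0.9756, 3.0000, -1.6341, -2.3659).
‖u_2‖ = 4.2684, so q_2 = (-0.2286, 0.7028, -0.3828, -0.5543).
r_{23} = q_2·v_3 = -3.6342.

r_{23} = -3.6342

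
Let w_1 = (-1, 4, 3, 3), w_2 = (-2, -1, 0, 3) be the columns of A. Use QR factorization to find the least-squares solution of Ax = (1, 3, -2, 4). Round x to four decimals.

q_1 = w_1/‖w_1‖ = (-1, 4, 3, 3)/5.9161 = (-0.1690, 0.6761, 0.5071, 0.5071).
r_{12} = q_1·w_2 = 1.1832.
u_2 = w_2 − 1.1832·q_1 = (-1.8000, -1.8000, -0.6000, 2.4000).
‖u_2‖ = 3.5496, so q_2 = (-0.5071, -0.5071, -0.1690, 0.6761).
Qᵀb = (2.8735, 1.0142).
Back-substitute: x_2 = 1.0142/3.5496 = 0.2857.
x_1 = (2.8735 − 1.1832·0.2857)/5.9161 = 0.4286.

x = (0.4286, 0.2857)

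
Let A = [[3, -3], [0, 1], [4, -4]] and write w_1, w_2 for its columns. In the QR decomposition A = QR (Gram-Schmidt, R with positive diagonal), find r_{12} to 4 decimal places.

w_1 = (3, 0, 4); ‖w_1‖ = 5.0000, so e_1 = (0.6000, 0.0000, 0.8000).
r_{12} = e_1·w_2 = -5.0000.

r_{12} = -5.0000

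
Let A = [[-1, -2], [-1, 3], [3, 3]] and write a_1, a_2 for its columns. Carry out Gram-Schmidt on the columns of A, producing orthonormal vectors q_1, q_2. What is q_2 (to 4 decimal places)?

q_2 = (-0.3164, 0.9266, 0.2034)

a_1 = (-1, -1, 3); ‖a_1‖ = 3.3166, so q_1 = (-0.3015, -0.3015, 0.9045).
q_1·a_2 = (-0.3015)·(-2) + (-0.3015)·3 + 0.9045·3 = 2.4121.
u_2 = a_2 − 2.4121·q_1 = (-1.2727, 3.7273, 0.8182).
‖u_2‖ = 4.0227, so q_2 = (-0.3164, 0.9266, 0.2034).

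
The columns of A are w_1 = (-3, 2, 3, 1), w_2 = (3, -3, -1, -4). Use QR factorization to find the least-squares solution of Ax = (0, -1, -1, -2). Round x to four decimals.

x = (0.0592, 0.3801)

e_1 = w_1/‖w_1‖ = (-3, 2, 3, 1)/4.7958 = (-0.6255, 0.4170, 0.6255, 0.2085).
r_{12} = e_1·w_2 = -4.5873.
u_2 = w_2 + 4.5873·e_1 = (0.1304, -1.0870, 1.8696, -3.0435).
‖u_2‖ = 3.7358, so e_2 = (0.0349, -0.2910, 0.5004, -0.8147).
Qᵀb = (-1.4596, 1.4199).
Back-substitute: x_2 = 1.4199/3.7358 = 0.3801.
x_1 = (-1.4596 + 4.5873·0.3801)/4.7958 = 0.0592.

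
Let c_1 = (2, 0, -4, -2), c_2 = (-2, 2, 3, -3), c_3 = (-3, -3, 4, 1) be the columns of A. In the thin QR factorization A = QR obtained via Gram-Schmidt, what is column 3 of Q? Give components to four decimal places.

c_1 = (2, 0, -4, -2); ‖c_1‖ = 4.8990, so q_1 = (0.4082, 0.0000, -0.8165, -0.4082).
q_1·c_2 = 0.4082·(-2) + 0.0000·2 + (-0.8165)·3 + (-0.4082)·(-3) = -2.0412.
u_2 = c_2 + 2.0412·q_1 = (-1.1667, 2.0000, 1.3333, -3.8333).
‖u_2‖ = 4.6726, so q_2 = (-0.2497, 0.4280, 0.2854, -0.8204).
q_1·c_3 = 0.4082·(-3) + 0.0000·(-3) + (-0.8165)·4 + (-0.4082)·1 = -4.8990; q_2·c_3 = (-0.2497)·(-3) + 0.4280·(-3) + 0.2854·4 + (-0.8204)·1 = -0.2140.
u_3 = c_3 + 4.8990·q_1 + 0.2140·q_2 = (-1.0534, -2.9084, 0.0611, -1.1756).
‖u_3‖ = 3.3097, so q_3 = (-0.3183, -0.8787, 0.0185, -0.3552).

q_3 = (-0.3183, -0.8787, 0.0185, -0.3552)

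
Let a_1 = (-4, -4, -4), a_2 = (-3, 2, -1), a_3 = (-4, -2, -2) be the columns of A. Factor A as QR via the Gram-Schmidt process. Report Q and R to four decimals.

q_1 = a_1/‖a_1‖ = (-4, -4, -4)/6.9282 = (-0.5774, -0.5774, -0.5774).
r_{12} = q_1·a_2 = 1.1547.
u_2 = a_2 − 1.1547·q_1 = (-2.3333, 2.6667, -0.3333).
‖u_2‖ = 3.5590, so q_2 = (-0.6556, 0.7493, -0.0937).
r_{13} = q_1·a_3 = 4.6188; r_{23} = q_2·a_3 = 1.3112.
u_3 = a_3 − 4.6188·q_1 − 1.3112·q_2 = (-0.4737, -0.3158, 0.7895).
‖u_3‖ = 0.9733, so q_3 = (-0.4867, -0.3244, 0.8111).

Q = [[-0.5774, -0.6556, -0.4867], [-0.5774, 0.7493, -0.3244], [-0.5774, -0.0937, 0.8111]], R = [[6.9282, 1.1547, 4.6188], [0.0000, 3.5590, 1.3112], [0.0000, 0.0000, 0.9733]]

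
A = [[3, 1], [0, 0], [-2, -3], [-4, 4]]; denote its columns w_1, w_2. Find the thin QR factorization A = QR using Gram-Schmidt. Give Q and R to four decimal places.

Q = [[0.5571, 0.3497], [0.0000, 0.0000], [-0.3714, -0.7064], [-0.7428, 0.6154]], R = [[5.3852, -1.2999], [0.0000, 4.9306]]

w_1 = (3, 0, -2, -4); ‖w_1‖ = 5.3852, so q_1 = (0.5571, 0.0000, -0.3714, -0.7428).
q_1·w_2 = 0.5571·1 + 0.0000·0 + (-0.3714)·(-3) + (-0.7428)·4 = -1.2999.
u_2 = w_2 + 1.2999·q_1 = (1.7241, 0.0000, -3.4828, 3.0345).
‖u_2‖ = 4.9306, so q_2 = (0.3497, 0.0000, -0.7064, 0.6154).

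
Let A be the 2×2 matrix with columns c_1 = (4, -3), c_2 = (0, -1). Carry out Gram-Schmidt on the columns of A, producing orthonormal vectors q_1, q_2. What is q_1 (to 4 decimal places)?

q_1 = c_1/‖c_1‖ = (4, -3)/5.0000 = (0.8000, -0.6000).

q_1 = (0.8000, -0.6000)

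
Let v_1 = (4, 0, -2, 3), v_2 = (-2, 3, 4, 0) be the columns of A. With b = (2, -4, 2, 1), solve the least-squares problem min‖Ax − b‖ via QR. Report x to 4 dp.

e_1 = v_1/‖v_1‖ = (4, 0, -2, 3)/5.3852 = (0.7428, 0.0000, -0.3714, 0.5571).
r_{12} = e_1·v_2 = -2.9711.
u_2 = v_2 + 2.9711·e_1 = (0.2069, 3.0000, 2.8966, 1.6552).
‖u_2‖ = 4.4914, so e_2 = (0.0461, 0.6679, 0.6449, 0.3685).
Qᵀb = (1.2999, -0.9213).
Back-substitute: x_2 = -0.9213/4.4914 = -0.2051.
x_1 = (1.2999 + 2.9711·(-0.2051))/5.3852 = 0.1282.

x = (0.1282, -0.2051)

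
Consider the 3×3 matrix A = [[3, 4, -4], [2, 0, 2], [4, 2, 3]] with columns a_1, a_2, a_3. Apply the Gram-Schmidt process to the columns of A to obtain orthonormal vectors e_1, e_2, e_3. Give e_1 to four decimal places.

e_1 = a_1/‖a_1‖ = (3, 2, 4)/5.3852 = (0.5571, 0.3714, 0.7428).

e_1 = (0.5571, 0.3714, 0.7428)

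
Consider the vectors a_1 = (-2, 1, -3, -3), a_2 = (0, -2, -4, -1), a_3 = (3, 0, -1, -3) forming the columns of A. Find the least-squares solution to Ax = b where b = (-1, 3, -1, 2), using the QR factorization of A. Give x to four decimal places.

a_1 = (-2, 1, -3, -3); ‖a_1‖ = 4.7958, so q_1 = (-0.4170, 0.2085, -0.6255, -0.6255).
q_1·a_2 = (-0.4170)·0 + 0.2085·(-2) + (-0.6255)·(-4) + (-0.6255)·(-1) = 2.7107.
u_2 = a_2 − 2.7107·q_1 = (1.1304, -2.5652, -2.3043, 0.6957).
‖u_2‖ = 3.6949, so q_2 = (0.3059, -0.6943, -0.6237, 0.1883).
q_1·a_3 = (-0.4170)·3 + 0.2085·0 + (-0.6255)·(-1) + (-0.6255)·(-3) = 1.2511; q_2·a_3 = 0.3059·3 + (-0.6943)·0 + (-0.6237)·(-1) + 0.1883·(-3) = 0.9767.
u_3 = a_3 − 1.2511·q_1 − 0.9767·q_2 = (3.2229, 0.4172, 0.3917, -2.4013).
‖u_3‖ = 4.0597, so q_3 = (0.7939, 0.1028, 0.0965, -0.5915).
Qᵀb = (0.4170, -1.3885, -1.7651).
Back-substitute: x_3 = -1.7651/4.0597 = -0.4348.
x_2 = (-1.3885 − 0.9767·(-0.4348))/3.6949 = -0.2609.
x_1 = (0.4170 − 2.7107·(-0.2609) − 1.2511·(-0.4348))/4.7958 = 0.3478.

x = (0.3478, -0.2609, -0.4348)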